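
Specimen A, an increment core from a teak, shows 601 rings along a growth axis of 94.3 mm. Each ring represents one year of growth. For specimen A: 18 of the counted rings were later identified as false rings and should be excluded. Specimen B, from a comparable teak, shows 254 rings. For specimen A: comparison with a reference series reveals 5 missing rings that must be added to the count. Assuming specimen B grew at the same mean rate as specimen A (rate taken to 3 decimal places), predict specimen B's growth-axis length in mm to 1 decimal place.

Specimen A: adjusted count: 601 − 18 + 5 = 588 rings.
A: Extension rate ≈ 94.3 / 588 = 0.160 mm/year.
For B, 0.160 mm/year × 254 years = 40.6 mm.

40.6 mm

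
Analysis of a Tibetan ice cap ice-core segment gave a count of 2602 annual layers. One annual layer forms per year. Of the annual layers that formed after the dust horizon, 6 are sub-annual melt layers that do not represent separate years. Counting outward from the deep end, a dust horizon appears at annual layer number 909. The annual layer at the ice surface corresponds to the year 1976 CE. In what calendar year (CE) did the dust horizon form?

2602 − 909 = 1693 annual layers lie beyond the dust horizon toward the ice surface.
1693 − 6 false = 1687 true annual layers after the dust horizon.
Counting back 1687 years from 1976 CE places the dust horizon in 1976 − 1687 = 289 CE.

289 CE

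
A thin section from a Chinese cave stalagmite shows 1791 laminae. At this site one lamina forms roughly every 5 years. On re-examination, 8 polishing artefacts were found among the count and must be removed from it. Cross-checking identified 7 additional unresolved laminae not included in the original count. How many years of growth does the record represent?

Adjusted count: 1791 − 8 + 7 = 1790 laminae.
Multiplying by 5 years per lamina: 1790 × 5 = 8950 years.

8950 years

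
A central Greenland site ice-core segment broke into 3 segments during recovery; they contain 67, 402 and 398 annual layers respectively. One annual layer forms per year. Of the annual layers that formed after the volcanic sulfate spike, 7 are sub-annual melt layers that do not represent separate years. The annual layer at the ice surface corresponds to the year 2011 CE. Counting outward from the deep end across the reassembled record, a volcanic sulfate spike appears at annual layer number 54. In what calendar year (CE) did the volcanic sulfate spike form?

Total annual layers = 67 + 402 + 398 = 867.
Between annual layer 54 and the ice surface there are 867 − 54 = 813 annual layers.
Excluding 7 false annual layers: 813 − 7 = 806.
The annual layer at the ice surface is 2011 CE, so the volcanic sulfate spike dates to 2011 − 806 = 1205 CE.

1205 CE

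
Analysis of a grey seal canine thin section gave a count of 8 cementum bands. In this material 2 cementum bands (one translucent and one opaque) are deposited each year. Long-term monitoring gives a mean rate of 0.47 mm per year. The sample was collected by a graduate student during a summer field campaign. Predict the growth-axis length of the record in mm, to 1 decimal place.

8 cementum bands at 2 per year is 8 / 2 = 4 years.
Length ≈ 0.47 × 4 = 1.9 mm.

1.9 mm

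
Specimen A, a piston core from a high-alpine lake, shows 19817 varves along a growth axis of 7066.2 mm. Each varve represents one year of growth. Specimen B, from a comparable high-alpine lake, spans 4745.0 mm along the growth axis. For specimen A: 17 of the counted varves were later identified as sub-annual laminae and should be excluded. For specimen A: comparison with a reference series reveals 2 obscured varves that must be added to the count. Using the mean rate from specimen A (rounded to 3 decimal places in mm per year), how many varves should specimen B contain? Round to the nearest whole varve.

13291 varves

Specimen A: correcting the raw count gives 19817 − 17 + 2 = 19802 true varves.
A: Mean rate = 7066.2 mm / 19802 years ≈ 0.357 mm per year.
For B, 4745.0 / 0.357 = 13291.32 years ≈ 13291 varves.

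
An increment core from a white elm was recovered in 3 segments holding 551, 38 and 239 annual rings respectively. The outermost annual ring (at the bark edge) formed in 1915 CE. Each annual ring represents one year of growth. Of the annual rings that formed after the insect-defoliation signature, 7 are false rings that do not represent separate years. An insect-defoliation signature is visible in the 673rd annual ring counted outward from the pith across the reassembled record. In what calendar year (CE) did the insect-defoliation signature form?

1767 CE

Total annual rings = 551 + 38 + 239 = 828.
828 − 673 = 155 annual rings lie beyond the insect-defoliation signature toward the bark edge.
Excluding 7 false annual rings: 155 − 7 = 148.
Counting back 148 years from 1915 CE places the insect-defoliation signature in 1915 − 148 = 1767 CE.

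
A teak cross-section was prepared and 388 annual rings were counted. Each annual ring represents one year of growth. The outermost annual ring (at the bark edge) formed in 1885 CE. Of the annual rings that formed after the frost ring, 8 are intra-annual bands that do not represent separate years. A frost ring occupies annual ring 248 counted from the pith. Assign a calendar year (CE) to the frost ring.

1753 CE

Between annual ring 248 and the bark edge there are 388 − 248 = 140 annual rings.
140 − 8 false = 132 true annual rings after the frost ring.
The annual ring at the bark edge is 1885 CE, so the frost ring dates to 1885 − 132 = 1753 CE.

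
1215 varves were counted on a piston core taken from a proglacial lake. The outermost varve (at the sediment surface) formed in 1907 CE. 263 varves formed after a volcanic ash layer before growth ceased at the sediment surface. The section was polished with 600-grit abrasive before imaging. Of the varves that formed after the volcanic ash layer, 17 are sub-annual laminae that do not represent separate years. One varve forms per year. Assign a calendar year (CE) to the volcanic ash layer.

1661 CE

263 varves formed after the volcanic ash layer.
Removing the 17 false varves leaves 263 − 17 = 246 true varves beyond the volcanic ash layer.
Counting back 246 years from 1907 CE places the volcanic ash layer in 1907 − 246 = 1661 CE.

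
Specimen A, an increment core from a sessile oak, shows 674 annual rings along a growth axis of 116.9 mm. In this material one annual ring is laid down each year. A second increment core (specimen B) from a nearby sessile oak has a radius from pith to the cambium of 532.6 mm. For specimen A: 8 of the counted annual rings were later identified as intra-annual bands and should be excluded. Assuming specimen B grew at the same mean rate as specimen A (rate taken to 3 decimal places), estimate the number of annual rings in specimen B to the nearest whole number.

3026 annual rings

Specimen A: true annual ring count = 674 − 8 = 666.
A: 116.9 mm over 666 years gives 116.9 / 666 ≈ 0.176 mm/yr.
For B, 532.6 / 0.176 = 3026.14 years ≈ 3026 annual rings.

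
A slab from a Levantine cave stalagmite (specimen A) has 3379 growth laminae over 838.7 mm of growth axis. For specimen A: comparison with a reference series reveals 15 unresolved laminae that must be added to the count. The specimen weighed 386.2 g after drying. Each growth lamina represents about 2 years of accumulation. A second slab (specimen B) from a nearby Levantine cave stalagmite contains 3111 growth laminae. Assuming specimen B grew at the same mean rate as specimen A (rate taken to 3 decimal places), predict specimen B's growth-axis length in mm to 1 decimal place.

Specimen A: true growth lamina count = 3379 + 15 = 3394.
Specimen A: at 2 years per growth lamina, 3394 × 2 = 6788 years.
A: Extension rate ≈ 838.7 / 6788 = 0.124 mm per year.
Specimen B: at 2 years per growth lamina, 3111 × 2 = 6222 years. B's length ≈ 0.124 × 6222 = 771.5 mm.

771.5 mm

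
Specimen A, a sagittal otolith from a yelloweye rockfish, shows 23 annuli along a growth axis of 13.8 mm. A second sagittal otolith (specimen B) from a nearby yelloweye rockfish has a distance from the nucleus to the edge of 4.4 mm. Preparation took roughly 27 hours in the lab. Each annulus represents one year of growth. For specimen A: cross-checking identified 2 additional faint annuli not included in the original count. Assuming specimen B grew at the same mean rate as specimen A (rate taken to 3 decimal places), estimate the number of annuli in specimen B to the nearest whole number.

Specimen A: adjusted count: 23 + 2 = 25 annuli.
A: 13.8 mm over 25 years gives 13.8 / 25 ≈ 0.552 mm/year.
B spans 4.4 / 0.552 = 7.97 years ≈ 8 annuli.

8 annuli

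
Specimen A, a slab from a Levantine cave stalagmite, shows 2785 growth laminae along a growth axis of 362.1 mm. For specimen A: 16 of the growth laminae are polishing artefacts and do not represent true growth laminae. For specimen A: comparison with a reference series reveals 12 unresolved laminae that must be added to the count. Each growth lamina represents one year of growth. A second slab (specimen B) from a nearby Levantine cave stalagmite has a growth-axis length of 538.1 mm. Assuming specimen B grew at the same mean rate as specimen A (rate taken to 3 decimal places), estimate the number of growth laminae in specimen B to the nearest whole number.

4139 growth laminae

Specimen A: true growth lamina count = 2785 − 16 + 12 = 2781.
A: Mean rate = 362.1 mm / 2781 years ≈ 0.130 mm/year.
Specimen B: 538.1 mm / 0.130 mm per year = 4139.23 years ≈ 4139 growth laminae.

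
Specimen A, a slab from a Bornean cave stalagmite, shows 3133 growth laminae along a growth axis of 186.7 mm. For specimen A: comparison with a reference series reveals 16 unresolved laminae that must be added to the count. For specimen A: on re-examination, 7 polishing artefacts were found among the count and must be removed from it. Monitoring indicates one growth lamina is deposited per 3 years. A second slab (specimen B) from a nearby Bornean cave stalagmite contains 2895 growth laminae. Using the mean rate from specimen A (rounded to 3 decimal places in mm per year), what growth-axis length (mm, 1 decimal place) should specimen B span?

173.7 mm

Specimen A: true growth lamina count = 3133 − 7 + 16 = 3142.
Specimen A: multiplying by 3 years per growth lamina: 3142 × 3 = 9426 years.
A: Extension rate ≈ 186.7 / 9426 = 0.020 mm/yr.
Specimen B: 2895 growth laminae at 3 years each span 2895 × 3 = 8685 years. For B, 0.020 mm/year × 8685 years = 173.7 mm.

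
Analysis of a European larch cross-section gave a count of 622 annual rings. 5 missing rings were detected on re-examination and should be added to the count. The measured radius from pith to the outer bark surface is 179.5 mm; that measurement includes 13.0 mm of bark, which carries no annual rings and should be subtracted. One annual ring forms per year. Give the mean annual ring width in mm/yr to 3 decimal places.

Adjusted count: 622 + 5 = 627 annual rings.
Removing the 13.0 mm offcut leaves 179.5 − 13.0 = 166.5 mm.
Extension rate ≈ 166.5 / 627 = 0.266 mm/yr.

0.266 mm/yr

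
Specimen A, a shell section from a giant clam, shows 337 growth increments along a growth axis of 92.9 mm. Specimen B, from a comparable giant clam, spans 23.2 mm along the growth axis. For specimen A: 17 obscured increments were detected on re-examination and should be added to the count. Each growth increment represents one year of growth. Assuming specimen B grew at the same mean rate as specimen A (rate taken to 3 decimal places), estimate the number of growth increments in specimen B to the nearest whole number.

89 growth increments

Specimen A: correcting the raw count gives 337 + 17 = 354 true growth increments.
A: Extension rate ≈ 92.9 / 354 = 0.262 mm per year.
Specimen B: 23.2 mm / 0.262 mm per year = 88.55 years ≈ 89 growth increments.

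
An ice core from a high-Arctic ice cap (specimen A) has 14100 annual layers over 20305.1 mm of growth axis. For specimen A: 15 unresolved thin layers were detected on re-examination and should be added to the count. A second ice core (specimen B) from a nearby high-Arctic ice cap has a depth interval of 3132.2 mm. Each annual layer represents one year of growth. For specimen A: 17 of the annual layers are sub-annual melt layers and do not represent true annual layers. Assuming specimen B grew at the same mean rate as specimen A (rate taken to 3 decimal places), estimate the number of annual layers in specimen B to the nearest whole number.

Specimen A: correcting the raw count gives 14100 − 17 + 15 = 14098 true annual layers.
A: 20305.1 mm over 14098 years gives 20305.1 / 14098 ≈ 1.440 mm per year.
Specimen B: 3132.2 mm / 1.440 mm per year = 2175.14 years ≈ 2175 annual layers.

2175 annual layers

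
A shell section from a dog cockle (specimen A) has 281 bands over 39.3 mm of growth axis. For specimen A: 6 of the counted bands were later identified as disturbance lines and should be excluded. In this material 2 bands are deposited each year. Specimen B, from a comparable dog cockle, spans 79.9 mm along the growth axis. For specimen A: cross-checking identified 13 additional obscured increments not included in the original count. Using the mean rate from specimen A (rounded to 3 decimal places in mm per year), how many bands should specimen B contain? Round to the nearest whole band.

Specimen A: after corrections the count is 281 − 6 + 13 = 288 bands.
Specimen A: 288 bands at 2 per year is 288 / 2 = 144 years.
A: Mean rate = 39.3 mm / 144 years ≈ 0.273 mm/yr.
B spans 79.9 / 0.273 = 292.67 years; at 2 bands per year that is 292.67 × 2 ≈ 585 bands.

585 bands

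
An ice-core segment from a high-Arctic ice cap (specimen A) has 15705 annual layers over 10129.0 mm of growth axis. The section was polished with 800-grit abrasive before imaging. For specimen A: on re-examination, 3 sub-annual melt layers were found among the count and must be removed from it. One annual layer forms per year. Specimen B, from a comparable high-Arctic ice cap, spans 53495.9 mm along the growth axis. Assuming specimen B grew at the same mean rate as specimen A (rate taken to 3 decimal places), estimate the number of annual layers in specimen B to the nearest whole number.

82939 annual layers

Specimen A: adjusted count: 15705 − 3 = 15702 annual layers.
A: Mean rate = 10129.0 mm / 15702 years ≈ 0.645 mm/yr.
B spans 53495.9 / 0.645 = 82939.38 years ≈ 82939 annual layers.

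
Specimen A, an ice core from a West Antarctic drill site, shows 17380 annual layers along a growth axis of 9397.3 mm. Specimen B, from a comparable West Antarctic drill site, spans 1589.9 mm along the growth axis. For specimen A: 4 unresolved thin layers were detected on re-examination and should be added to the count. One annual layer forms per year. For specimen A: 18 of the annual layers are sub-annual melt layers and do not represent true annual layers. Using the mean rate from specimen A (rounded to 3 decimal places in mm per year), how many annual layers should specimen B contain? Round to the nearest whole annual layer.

Specimen A: true annual layer count = 17380 − 18 + 4 = 17366.
A: 9397.3 mm over 17366 years gives 9397.3 / 17366 ≈ 0.541 mm/yr.
For B, 1589.9 / 0.541 = 2938.82 years ≈ 2939 annual layers.

2939 annual layers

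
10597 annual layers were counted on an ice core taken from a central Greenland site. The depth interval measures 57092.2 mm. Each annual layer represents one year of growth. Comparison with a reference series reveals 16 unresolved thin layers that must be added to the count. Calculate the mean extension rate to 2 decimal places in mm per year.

After corrections the count is 10597 + 16 = 10613 annual layers.
57092.2 mm over 10613 years gives 57092.2 / 10613 ≈ 5.38 mm per year.

5.38 mm per year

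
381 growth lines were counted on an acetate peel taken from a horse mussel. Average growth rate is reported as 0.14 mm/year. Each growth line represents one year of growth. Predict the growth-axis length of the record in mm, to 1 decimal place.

53.3 mm

The record spans 381 years at 0.14 mm per year.
381 years at 0.14 mm/year gives 0.14 × 381 = 53.3 mm.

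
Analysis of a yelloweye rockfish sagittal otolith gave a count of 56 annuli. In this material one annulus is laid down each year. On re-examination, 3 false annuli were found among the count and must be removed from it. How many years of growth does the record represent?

Adjusted count: 56 − 3 = 53 annuli.
One annulus per year makes the duration 53 years.

53 years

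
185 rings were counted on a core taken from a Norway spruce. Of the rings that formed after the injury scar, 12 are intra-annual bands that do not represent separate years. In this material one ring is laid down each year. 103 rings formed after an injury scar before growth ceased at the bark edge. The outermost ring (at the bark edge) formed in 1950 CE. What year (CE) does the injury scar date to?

103 rings post-date the injury scar.
Excluding 12 false rings: 103 − 12 = 91.
Counting back 91 years from 1950 CE places the injury scar in 1950 − 91 = 1859 CE.

1859 CE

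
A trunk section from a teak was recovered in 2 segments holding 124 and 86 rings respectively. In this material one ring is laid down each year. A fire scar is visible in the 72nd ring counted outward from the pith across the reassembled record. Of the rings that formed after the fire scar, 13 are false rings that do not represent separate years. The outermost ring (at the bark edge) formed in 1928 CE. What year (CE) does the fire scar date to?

Total rings = 124 + 86 = 210.
The fire scar sits at ring 72 from the pith, so 210 − 72 = 138 rings formed after it.
138 − 13 false = 125 true rings after the fire scar.
Counting back 125 years from 1928 CE places the fire scar in 1928 − 125 = 1803 CE.

1803 CE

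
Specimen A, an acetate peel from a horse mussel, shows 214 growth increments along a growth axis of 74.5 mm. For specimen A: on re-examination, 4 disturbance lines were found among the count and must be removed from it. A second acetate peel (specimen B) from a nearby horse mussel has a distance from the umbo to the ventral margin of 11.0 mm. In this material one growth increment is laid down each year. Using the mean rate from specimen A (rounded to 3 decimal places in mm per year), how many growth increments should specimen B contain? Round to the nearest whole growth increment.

Specimen A: correcting the raw count gives 214 − 4 = 210 true growth increments.
A: 74.5 mm over 210 years gives 74.5 / 210 ≈ 0.355 mm/year.
For B, 11.0 / 0.355 = 30.99 years ≈ 31 growth increments.

31 growth increments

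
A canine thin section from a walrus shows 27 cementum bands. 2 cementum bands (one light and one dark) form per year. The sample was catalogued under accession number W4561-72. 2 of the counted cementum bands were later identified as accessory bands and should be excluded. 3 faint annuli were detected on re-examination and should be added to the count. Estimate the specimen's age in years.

Correcting the raw count gives 27 − 2 + 3 = 28 true cementum bands.
With 2 cementum bands per year, 28 / 2 = 14 years.

14 yr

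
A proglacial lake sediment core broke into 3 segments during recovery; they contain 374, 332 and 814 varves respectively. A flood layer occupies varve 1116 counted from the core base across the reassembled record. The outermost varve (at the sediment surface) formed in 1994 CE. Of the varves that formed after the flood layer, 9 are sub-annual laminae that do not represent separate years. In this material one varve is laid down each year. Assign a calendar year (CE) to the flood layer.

1599 CE

Total varves = 374 + 332 + 814 = 1520.
The flood layer sits at varve 1116 from the core base, so 1520 − 1116 = 404 varves formed after it.
Removing the 9 false varves leaves 404 − 9 = 395 true varves beyond the flood layer.
Counting back 395 years from 1994 CE places the flood layer in 1994 − 395 = 1599 CE.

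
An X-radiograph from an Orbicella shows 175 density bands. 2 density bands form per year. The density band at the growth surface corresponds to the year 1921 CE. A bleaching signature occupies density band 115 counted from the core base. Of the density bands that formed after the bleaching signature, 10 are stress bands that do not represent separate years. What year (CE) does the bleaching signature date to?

1896 CE

The bleaching signature sits at density band 115 from the core base, so 175 − 115 = 60 density bands formed after it.
Excluding 10 false density bands: 60 − 10 = 50.
With 2 density bands per year, 50 / 2 = 25 years.
Counting back 25 years from 1921 CE places the bleaching signature in 1921 − 25 = 1896 CE.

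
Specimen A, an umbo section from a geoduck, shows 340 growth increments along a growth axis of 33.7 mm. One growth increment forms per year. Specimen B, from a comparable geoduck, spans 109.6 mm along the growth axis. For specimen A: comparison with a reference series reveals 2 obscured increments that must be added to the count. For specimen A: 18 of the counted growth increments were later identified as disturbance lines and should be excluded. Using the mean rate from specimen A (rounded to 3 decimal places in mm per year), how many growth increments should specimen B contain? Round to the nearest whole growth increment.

Specimen A: correcting the raw count gives 340 − 18 + 2 = 324 true growth increments.
A: 33.7 mm over 324 years gives 33.7 / 324 ≈ 0.104 mm/yr.
Specimen B: 109.6 mm / 0.104 mm per year = 1053.85 years ≈ 1054 growth increments.

1054 growth increments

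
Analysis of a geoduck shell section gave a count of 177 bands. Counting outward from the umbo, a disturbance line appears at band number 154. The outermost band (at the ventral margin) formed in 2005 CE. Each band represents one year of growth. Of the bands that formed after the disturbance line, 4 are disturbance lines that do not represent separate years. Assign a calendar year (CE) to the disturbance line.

The disturbance line sits at band 154 from the umbo, so 177 − 154 = 23 bands formed after it.
Removing the 4 false bands leaves 23 − 4 = 19 true bands beyond the disturbance line.
The band at the ventral margin is 2005 CE, so the disturbance line dates to 2005 − 19 = 1986 CE.

1986 CE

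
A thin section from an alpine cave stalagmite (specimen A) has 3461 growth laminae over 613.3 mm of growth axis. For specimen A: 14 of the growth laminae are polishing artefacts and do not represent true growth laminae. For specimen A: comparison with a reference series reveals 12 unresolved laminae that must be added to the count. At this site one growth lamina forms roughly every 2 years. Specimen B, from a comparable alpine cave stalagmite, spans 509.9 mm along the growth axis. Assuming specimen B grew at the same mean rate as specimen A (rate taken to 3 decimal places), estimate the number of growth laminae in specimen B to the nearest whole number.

Specimen A: correcting the raw count gives 3461 − 14 + 12 = 3459 true growth laminae.
Specimen A: 3459 growth laminae at 2 years each span 3459 × 2 = 6918 years.
A: Mean rate = 613.3 mm / 6918 years ≈ 0.089 mm/year.
Specimen B: 509.9 mm / 0.089 mm per year = 5729.21 years; at 2 years per growth lamina that is 5729.21 / 2 ≈ 2865 growth laminae.

2865 growth laminae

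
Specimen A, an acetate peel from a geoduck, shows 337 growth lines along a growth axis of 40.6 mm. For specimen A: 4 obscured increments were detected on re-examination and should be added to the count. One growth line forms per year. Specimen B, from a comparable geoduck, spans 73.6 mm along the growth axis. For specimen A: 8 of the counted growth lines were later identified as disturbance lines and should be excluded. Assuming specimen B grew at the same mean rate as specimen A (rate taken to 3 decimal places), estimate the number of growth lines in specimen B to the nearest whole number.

Specimen A: adjusted count: 337 − 8 + 4 = 333 growth lines.
A: 40.6 mm over 333 years gives 40.6 / 333 ≈ 0.122 mm per year.
Specimen B: 73.6 mm / 0.122 mm per year = 603.28 years ≈ 603 growth lines.

603 growth lines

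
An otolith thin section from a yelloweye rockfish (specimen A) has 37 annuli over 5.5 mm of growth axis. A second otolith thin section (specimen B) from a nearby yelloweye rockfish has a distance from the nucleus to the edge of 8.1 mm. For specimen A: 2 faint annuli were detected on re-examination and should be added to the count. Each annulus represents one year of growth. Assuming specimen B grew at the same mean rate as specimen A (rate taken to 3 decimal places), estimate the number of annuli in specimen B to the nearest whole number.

57 annuli

Specimen A: correcting the raw count gives 37 + 2 = 39 true annuli.
A: 5.5 mm over 39 years gives 5.5 / 39 ≈ 0.141 mm per year.
Specimen B: 8.1 mm / 0.141 mm per year = 57.45 years ≈ 57 annuli.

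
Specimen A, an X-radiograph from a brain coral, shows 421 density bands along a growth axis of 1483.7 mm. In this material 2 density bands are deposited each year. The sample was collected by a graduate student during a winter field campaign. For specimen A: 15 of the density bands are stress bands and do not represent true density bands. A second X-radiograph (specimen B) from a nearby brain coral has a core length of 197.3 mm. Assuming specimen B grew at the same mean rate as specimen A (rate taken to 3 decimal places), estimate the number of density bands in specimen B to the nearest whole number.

Specimen A: after corrections the count is 421 − 15 = 406 density bands.
Specimen A: with 2 density bands per year, 406 / 2 = 203 years.
A: 1483.7 mm over 203 years gives 1483.7 / 203 ≈ 7.309 mm/yr.
Specimen B: 197.3 mm / 7.309 mm per year = 26.99 years; at 2 density bands per year that is 26.99 × 2 ≈ 54 density bands.

54 density bands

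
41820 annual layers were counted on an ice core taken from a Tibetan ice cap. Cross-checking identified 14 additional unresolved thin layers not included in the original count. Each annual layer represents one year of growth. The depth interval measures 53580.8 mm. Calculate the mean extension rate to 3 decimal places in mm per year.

1.281 mm per year

Adjusted count: 41820 + 14 = 41834 annual layers.
53580.8 mm over 41834 years gives 53580.8 / 41834 ≈ 1.281 mm per year.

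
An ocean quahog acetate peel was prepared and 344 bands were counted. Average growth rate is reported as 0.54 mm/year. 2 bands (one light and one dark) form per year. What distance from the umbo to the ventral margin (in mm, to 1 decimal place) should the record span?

92.9 mm

With 2 bands per year, 344 / 2 = 172 years.
Length ≈ 0.54 × 172 = 92.9 mm.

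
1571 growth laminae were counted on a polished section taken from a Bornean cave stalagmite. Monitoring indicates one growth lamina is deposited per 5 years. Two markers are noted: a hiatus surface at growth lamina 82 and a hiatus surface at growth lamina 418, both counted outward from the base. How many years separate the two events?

1680 years

418 − 82 = 336 growth laminae lie between the two events.
336 growth laminae at 5 years each span 336 × 5 = 1680 years.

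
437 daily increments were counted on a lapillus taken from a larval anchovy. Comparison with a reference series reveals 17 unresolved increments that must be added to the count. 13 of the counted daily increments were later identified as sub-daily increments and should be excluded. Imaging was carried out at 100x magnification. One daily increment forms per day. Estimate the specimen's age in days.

441 d

After corrections the count is 437 − 13 + 17 = 441 daily increments.
At one daily increment per day, that is 441 days.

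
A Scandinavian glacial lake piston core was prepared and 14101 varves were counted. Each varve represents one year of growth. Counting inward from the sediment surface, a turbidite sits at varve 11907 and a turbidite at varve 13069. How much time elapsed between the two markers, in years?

1162 yr

The two markers are separated by 13069 − 11907 = 1162 varves.
That is 1162 years at one varve per year.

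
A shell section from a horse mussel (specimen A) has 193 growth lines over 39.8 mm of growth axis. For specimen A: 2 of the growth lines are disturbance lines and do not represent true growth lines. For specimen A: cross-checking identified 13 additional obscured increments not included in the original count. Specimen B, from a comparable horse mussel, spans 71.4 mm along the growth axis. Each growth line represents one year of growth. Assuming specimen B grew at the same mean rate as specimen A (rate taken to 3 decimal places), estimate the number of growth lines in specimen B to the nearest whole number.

Specimen A: adjusted count: 193 − 2 + 13 = 204 growth lines.
A: 39.8 mm over 204 years gives 39.8 / 204 ≈ 0.195 mm/yr.
B spans 71.4 / 0.195 = 366.15 years ≈ 366 growth lines.

366 growth lines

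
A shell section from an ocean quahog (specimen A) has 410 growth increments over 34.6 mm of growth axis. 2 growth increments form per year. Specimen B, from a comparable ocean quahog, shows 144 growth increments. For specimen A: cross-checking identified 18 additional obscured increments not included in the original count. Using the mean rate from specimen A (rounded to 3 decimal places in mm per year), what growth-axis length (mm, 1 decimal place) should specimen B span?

11.7 mm

Specimen A: true growth increment count = 410 + 18 = 428.
Specimen A: 428 growth increments at 2 per year is 428 / 2 = 214 years.
A: Mean rate = 34.6 mm / 214 years ≈ 0.162 mm per year.
Specimen B: with 2 growth increments per year, 144 / 2 = 72 years. For B, 0.162 mm/year × 72 years = 11.7 mm.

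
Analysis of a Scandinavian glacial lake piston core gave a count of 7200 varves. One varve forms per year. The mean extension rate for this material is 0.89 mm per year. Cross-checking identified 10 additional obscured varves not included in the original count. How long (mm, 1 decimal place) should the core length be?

Correcting the raw count gives 7200 + 10 = 7210 true varves.
Length ≈ 0.89 × 7210 = 6416.9 mm.

6416.9 mm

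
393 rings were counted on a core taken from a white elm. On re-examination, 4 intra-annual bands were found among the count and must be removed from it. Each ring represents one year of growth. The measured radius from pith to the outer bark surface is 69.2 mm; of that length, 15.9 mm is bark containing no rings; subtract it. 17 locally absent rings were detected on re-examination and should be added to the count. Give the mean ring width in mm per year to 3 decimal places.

0.131 mm per year

Correcting the raw count gives 393 − 4 + 17 = 406 true rings.
Net length = 69.2 − 15.9 = 53.3 mm.
Extension rate ≈ 53.3 / 406 = 0.131 mm per year.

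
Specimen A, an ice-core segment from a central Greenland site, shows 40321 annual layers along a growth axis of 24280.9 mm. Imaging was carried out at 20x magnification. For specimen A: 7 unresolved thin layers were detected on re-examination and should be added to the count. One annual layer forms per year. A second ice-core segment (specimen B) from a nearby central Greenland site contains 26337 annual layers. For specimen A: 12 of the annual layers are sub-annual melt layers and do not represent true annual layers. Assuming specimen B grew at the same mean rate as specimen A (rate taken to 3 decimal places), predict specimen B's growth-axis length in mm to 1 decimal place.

Specimen A: true annual layer count = 40321 − 12 + 7 = 40316.
A: Mean rate = 24280.9 mm / 40316 years ≈ 0.602 mm/yr.
Length of B = 0.602 × 26337 = 15854.9 mm.

15854.9 mm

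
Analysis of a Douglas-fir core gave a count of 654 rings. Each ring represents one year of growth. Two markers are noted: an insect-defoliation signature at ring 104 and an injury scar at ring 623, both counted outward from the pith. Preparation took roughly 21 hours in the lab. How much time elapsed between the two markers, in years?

519 years

623 − 104 = 519 rings lie between the two events.
At one ring per year, 519 years elapsed between them.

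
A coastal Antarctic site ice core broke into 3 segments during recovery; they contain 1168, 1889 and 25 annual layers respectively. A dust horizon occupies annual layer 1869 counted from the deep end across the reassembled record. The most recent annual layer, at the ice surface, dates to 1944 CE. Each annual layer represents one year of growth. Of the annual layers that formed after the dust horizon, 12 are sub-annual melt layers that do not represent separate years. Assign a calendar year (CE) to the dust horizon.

743 CE

Total annual layers = 1168 + 1889 + 25 = 3082.
3082 − 1869 = 1213 annual layers lie beyond the dust horizon toward the ice surface.
1213 − 12 false = 1201 true annual layers after the dust horizon.
The annual layer at the ice surface is 1944 CE, so the dust horizon dates to 1944 − 1201 = 743 CE.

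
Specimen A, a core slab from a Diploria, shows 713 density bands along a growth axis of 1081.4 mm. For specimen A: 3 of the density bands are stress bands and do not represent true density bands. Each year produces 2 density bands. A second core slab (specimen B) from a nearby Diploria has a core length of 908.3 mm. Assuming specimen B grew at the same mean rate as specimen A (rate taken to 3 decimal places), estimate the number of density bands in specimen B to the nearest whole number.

Specimen A: true density band count = 713 − 3 = 710.
Specimen A: 710 density bands at 2 per year is 710 / 2 = 355 years.
A: Extension rate ≈ 1081.4 / 355 = 3.046 mm per year.
For B, 908.3 / 3.046 = 298.19 years; at 2 density bands per year that is 298.19 × 2 ≈ 596 density bands.

596 density bands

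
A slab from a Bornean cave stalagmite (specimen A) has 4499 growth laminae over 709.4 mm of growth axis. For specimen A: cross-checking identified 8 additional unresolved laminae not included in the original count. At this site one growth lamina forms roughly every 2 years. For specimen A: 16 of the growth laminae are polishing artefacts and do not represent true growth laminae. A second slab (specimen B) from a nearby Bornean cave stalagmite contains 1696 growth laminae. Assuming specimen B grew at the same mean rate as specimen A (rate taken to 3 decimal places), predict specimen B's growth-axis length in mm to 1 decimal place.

268.0 mm

Specimen A: correcting the raw count gives 4499 − 16 + 8 = 4491 true growth laminae.
Specimen A: multiplying by 2 years per growth lamina: 4491 × 2 = 8982 years.
A: 709.4 mm over 8982 years gives 709.4 / 8982 ≈ 0.079 mm/yr.
Specimen B: 1696 growth laminae at 2 years each span 1696 × 2 = 3392 years. B's length ≈ 0.079 × 3392 = 268.0 mm.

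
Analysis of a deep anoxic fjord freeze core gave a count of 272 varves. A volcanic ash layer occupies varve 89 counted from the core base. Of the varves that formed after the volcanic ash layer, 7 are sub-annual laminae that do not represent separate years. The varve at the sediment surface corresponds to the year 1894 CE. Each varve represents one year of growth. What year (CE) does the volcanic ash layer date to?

Between varve 89 and the sediment surface there are 272 − 89 = 183 varves.
183 − 7 false = 176 true varves after the volcanic ash layer.
1894 − 176 = 1718 CE.

1718 CE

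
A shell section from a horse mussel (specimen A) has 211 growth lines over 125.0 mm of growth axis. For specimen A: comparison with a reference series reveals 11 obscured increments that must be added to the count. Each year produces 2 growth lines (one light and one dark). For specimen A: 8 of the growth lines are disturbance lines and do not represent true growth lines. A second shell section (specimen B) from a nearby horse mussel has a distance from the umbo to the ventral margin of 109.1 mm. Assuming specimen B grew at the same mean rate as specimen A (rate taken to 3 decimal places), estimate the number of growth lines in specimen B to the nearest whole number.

Specimen A: adjusted count: 211 − 8 + 11 = 214 growth lines.
Specimen A: 214 growth lines at 2 per year is 214 / 2 = 107 years.
A: 125.0 mm over 107 years gives 125.0 / 107 ≈ 1.168 mm per year.
For B, 109.1 / 1.168 = 93.41 years; at 2 growth lines per year that is 93.41 × 2 ≈ 187 growth lines.

187 growth lines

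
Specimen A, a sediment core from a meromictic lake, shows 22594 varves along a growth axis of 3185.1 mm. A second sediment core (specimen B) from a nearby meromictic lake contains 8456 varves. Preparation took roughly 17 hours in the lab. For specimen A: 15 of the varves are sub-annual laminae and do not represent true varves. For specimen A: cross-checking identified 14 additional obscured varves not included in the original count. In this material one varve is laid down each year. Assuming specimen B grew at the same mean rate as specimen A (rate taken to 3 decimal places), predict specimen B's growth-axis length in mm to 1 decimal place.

1192.3 mm

Specimen A: after corrections the count is 22594 − 15 + 14 = 22593 varves.
A: Mean rate = 3185.1 mm / 22593 years ≈ 0.141 mm/year.
B's length ≈ 0.141 × 8456 = 1192.3 mm.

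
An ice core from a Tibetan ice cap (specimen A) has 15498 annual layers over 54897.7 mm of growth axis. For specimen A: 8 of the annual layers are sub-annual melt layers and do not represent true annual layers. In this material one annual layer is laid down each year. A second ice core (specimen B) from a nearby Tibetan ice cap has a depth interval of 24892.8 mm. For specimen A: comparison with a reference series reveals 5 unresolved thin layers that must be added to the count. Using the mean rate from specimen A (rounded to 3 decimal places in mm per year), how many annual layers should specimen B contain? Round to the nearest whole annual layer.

7026 annual layers

Specimen A: adjusted count: 15498 − 8 + 5 = 15495 annual layers.
A: Extension rate ≈ 54897.7 / 15495 = 3.543 mm/year.
Specimen B: 24892.8 mm / 3.543 mm per year = 7025.91 years ≈ 7026 annual layers.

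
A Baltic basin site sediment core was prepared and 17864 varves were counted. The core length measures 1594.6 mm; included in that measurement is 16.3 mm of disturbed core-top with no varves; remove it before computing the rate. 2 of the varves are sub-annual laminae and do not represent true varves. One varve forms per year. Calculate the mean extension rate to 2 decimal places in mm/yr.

0.09 mm/yr

Correcting the raw count gives 17864 − 2 = 17862 true varves.
The growth record spans 1594.6 − 16.3 = 1578.3 mm.
Extension rate ≈ 1578.3 / 17862 = 0.09 mm/yr.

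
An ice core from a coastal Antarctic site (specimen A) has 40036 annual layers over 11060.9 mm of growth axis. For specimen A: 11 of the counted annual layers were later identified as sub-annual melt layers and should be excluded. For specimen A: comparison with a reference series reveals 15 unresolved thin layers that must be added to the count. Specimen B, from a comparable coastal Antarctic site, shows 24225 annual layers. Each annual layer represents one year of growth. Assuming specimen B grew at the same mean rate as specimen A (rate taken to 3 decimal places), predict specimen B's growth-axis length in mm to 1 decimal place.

6686.1 mm

Specimen A: correcting the raw count gives 40036 − 11 + 15 = 40040 true annual layers.
A: Mean rate = 11060.9 mm / 40040 years ≈ 0.276 mm per year.
Length of B = 0.276 × 24225 = 6686.1 mm.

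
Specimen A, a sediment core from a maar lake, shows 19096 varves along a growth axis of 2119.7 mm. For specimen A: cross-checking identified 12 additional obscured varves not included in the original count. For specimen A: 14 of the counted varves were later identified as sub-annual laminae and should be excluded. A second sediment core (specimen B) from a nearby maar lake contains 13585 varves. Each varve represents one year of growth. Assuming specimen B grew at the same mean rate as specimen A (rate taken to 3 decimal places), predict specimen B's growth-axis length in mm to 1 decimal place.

Specimen A: correcting the raw count gives 19096 − 14 + 12 = 19094 true varves.
A: Mean rate = 2119.7 mm / 19094 years ≈ 0.111 mm/year.
For B, 0.111 mm/year × 13585 years = 1507.9 mm.

1507.9 mm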